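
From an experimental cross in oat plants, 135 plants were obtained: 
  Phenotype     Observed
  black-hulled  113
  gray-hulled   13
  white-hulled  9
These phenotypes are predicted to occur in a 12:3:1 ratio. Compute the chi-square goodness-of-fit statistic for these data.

7.390

Total ratio parts = 16. Expected numbers out of 135:
  black-hulled: 135 × 12/16 = 101.25
  gray-hulled: 135 × 3/16 = 25.3125
  white-hulled: 135 × 1/16 = 8.4375
χ² = Σ (O − E)² / E
  black-hulled: (113 − 101.25)² / 101.25 = 1.3636
  gray-hulled: (13 − 25.3125)² / 25.3125 = 5.9890
  white-hulled: (9 − 8.4375)² / 8.4375 = 0.0375
χ² = 1.3636 + 5.9890 + 0.0375 = 7.3901 ≈ 7.390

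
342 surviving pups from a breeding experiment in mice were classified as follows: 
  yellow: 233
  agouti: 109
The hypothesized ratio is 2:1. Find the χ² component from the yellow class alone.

The 2:1 ratio has 3 parts, so with N = 342 the expected counts are:
  yellow: 342 × 2/3 = 228
  agouti: 342 × 1/3 = 114
Contribution of yellow: (233 − 228)² / 228 = 0.1096

0.110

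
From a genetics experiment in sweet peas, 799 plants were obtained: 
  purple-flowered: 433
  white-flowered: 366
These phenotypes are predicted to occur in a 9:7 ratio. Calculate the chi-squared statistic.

Under the 9:7 hypothesis (Σ ratio = 16, N = 799):
  purple-flowered: 799 × 9/16 = 449.4375
  white-flowered: 799 × 7/16 = 349.5625
χ² = Σ (O − E)² / E
  purple-flowered: (433 − 449.4375)² / 449.4375 = 0.6012
  white-flowered: (366 − 349.5625)² / 349.5625 = 0.7729
χ² = 0.6012 + 0.7729 = 1.3741 ≈ 1.374

1.374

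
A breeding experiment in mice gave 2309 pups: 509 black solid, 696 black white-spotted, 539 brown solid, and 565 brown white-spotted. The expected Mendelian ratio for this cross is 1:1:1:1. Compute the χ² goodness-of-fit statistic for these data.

Total ratio parts = 4. Expected numbers out of 2309:
  black solid: 2309 × 1/4 = 577.25
  black white-spotted: 2309 × 1/4 = 577.25
  brown solid: 2309 × 1/4 = 577.25
  brown white-spotted: 2309 × 1/4 = 577.25
χ² = Σ (O − E)² / E
  black solid: (509 − 577.25)² / 577.25 = 8.0694
  black white-spotted: (696 − 577.25)² / 577.25 = 24.4289
  brown solid: (539 − 577.25)² / 577.25 = 2.5345
  brown white-spotted: (565 − 577.25)² / 577.25 = 0.2600
χ² = 8.0694 + 24.4289 + 2.5345 + 0.2600 = 35.2928 ≈ 35.293

35.293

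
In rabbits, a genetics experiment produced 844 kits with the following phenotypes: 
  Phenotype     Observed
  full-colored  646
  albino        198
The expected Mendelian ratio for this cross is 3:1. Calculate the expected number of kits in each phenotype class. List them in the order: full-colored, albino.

633, 211

Under the 3:1 hypothesis (Σ ratio = 4, N = 844):
  full-colored: 844 × 3/4 = 633
  albino: 844 × 1/4 = 211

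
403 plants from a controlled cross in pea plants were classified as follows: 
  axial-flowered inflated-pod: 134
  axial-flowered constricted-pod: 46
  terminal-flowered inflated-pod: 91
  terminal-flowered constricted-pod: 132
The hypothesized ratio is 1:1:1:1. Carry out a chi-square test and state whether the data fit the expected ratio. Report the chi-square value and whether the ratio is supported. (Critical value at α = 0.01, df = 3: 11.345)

51.362; not consistent

The 1:1:1:1 ratio has 4 parts, so with N = 403 the expected counts are:
  axial-flowered inflated-pod: 403 × 1/4 = 100.75
  axial-flowered constricted-pod: 403 × 1/4 = 100.75
  terminal-flowered inflated-pod: 403 × 1/4 = 100.75
  terminal-flowered constricted-pod: 403 × 1/4 = 100.75
χ² = Σ (O − E)² / E
  axial-flowered inflated-pod: (134 − 100.75)² / 100.75 = 10.9733
  axial-flowered constricted-pod: (46 − 100.75)² / 100.75 = 29.7525
  terminal-flowered inflated-pod: (91 − 100.75)² / 100.75 = 0.9435
  terminal-flowered constricted-pod: (132 − 100.75)² / 100.75 = 9.6929
χ² = 10.9733 + 29.7525 + 0.9435 + 9.6929 = 51.3622 ≈ 51.362
Degrees of freedom = 4 − 1 = 3; critical value at α = 0.01 is 11.345.
Since 51.362 > 11.345, we reject the null hypothesis — the data do not fit the 1:1:1:1 ratio.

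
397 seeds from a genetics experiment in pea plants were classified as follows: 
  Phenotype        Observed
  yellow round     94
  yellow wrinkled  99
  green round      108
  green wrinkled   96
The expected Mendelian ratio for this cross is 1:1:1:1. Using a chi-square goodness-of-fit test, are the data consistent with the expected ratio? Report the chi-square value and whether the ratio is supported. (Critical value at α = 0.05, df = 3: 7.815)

Expected counts for N = 397 under a 1:1:1:1 ratio (total parts = 4):
  yellow round: 397 × 1/4 = 99.25
  yellow wrinkled: 397 × 1/4 = 99.25
  green round: 397 × 1/4 = 99.25
  green wrinkled: 397 × 1/4 = 99.25
χ² = Σ (O − E)² / E
  yellow round: (94 − 99.25)² / 99.25 = 0.2777
  yellow wrinkled: (99 − 99.25)² / 99.25 = 0.0006
  green round: (108 − 99.25)² / 99.25 = 0.7714
  green wrinkled: (96 − 99.25)² / 99.25 = 0.1064
χ² = 0.2777 + 0.0006 + 0.7714 + 0.1064 = 1.1561 ≈ 1.156
Degrees of freedom = 4 − 1 = 3; critical value at α = 0.05 is 7.815.
Since 1.156 < 7.815, we fail to reject the null hypothesis — the data are consistent with the 1:1:1:1 ratio.

1.156; consistent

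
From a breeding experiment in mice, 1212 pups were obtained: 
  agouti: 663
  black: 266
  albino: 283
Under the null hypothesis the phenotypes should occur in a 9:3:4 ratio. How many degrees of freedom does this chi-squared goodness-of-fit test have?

A goodness-of-fit test with 3 phenotype classes has df = 3 − 1 = 2.

2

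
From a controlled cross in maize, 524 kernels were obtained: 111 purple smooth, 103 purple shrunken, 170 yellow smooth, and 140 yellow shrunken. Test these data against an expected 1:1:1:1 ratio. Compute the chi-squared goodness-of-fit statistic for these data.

Expected counts for N = 524 under a 1:1:1:1 ratio (total parts = 4):
  purple smooth: 524 × 1/4 = 131
  purple shrunken: 524 × 1/4 = 131
  yellow smooth: 524 × 1/4 = 131
  yellow shrunken: 524 × 1/4 = 131
χ² = Σ (O − E)² / E
  purple smooth: (111 − 131)² / 131 = 3.0534
  purple shrunken: (103 − 131)² / 131 = 5.9847
  yellow smooth: (170 − 131)² / 131 = 11.6107
  yellow shrunken: (140 − 131)² / 131 = 0.6183
χ² = 3.0534 + 5.9847 + 11.6107 + 0.6183 = 21.2671 ≈ 21.267

21.267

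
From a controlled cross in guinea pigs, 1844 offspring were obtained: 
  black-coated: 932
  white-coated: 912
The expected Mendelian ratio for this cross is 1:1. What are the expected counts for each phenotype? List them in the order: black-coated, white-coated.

922, 922

Expected counts for N = 1844 under a 1:1 ratio (total parts = 2):
  black-coated: 1844 × 1/2 = 922
  white-coated: 1844 × 1/2 = 922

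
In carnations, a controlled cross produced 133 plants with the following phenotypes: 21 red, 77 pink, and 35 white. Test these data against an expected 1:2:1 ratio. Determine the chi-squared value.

Expected counts for N = 133 under a 1:2:1 ratio (total parts = 4):
  red: 133 × 1/4 = 33.25
  pink: 133 × 2/4 = 66.5
  white: 133 × 1/4 = 33.25
χ² = Σ (O − E)² / E
  red: (21 − 33.25)² / 33.25 = 4.5132
  pink: (77 − 66.5)² / 66.5 = 1.6579
  white: (35 − 33.25)² / 33.25 = 0.0921
χ² = 4.5132 + 1.6579 + 0.0921 = 6.2632 ≈ 6.263

6.263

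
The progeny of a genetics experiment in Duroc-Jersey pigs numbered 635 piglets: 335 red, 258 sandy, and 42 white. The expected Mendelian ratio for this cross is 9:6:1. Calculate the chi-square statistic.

Under the 9:6:1 hypothesis (Σ ratio = 16, N = 635):
  red: 635 × 9/16 = 357.1875
  sandy: 635 × 6/16 = 238.125
  white: 635 × 1/16 = 39.6875
χ² = Σ (O − E)² / E
  red: (335 − 357.1875)² / 357.1875 = 1.3782
  sandy: (258 − 238.125)² / 238.125 = 1.6589
  white: (42 − 39.6875)² / 39.6875 = 0.1347
χ² = 1.3782 + 1.6589 + 0.1347 = 3.1718 ≈ 3.172

3.172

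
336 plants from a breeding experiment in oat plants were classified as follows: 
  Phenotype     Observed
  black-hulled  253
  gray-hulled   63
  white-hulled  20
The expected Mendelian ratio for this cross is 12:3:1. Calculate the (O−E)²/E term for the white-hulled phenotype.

Expected counts for N = 336 under a 12:3:1 ratio (total parts = 16):
  black-hulled: 336 × 12/16 = 252
  gray-hulled: 336 × 3/16 = 63
  white-hulled: 336 × 1/16 = 21
Contribution of white-hulled: (20 − 21)² / 21 = 0.0476

0.048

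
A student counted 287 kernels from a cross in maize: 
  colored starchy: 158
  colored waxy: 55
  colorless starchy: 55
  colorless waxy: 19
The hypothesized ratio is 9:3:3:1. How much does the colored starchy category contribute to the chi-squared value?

Total ratio parts = 16. Expected numbers out of 287:
  colored starchy: 287 × 9/16 = 161.4375
  colored waxy: 287 × 3/16 = 53.8125
  colorless starchy: 287 × 3/16 = 53.8125
  colorless waxy: 287 × 1/16 = 17.9375
Contribution of colored starchy: (158 − 161.4375)² / 161.4375 = 0.0732

0.073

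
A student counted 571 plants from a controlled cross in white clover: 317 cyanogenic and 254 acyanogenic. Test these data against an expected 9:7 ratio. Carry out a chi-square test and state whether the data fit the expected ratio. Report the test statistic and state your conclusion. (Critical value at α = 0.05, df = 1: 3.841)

Under the 9:7 hypothesis (Σ ratio = 16, N = 571):
  cyanogenic: 571 × 9/16 = 321.1875
  acyanogenic: 571 × 7/16 = 249.8125
χ² = Σ (O − E)² / E
  cyanogenic: (317 − 321.1875)² / 321.1875 = 0.0546
  acyanogenic: (254 − 249.8125)² / 249.8125 = 0.0702
χ² = 0.0546 + 0.0702 = 0.1248 ≈ 0.125
Degrees of freedom = 2 − 1 = 1; critical value at α = 0.05 is 3.841.
Since 0.125 < 3.841, we fail to reject the null hypothesis — the data are consistent with the 9:7 ratio.

0.125; consistent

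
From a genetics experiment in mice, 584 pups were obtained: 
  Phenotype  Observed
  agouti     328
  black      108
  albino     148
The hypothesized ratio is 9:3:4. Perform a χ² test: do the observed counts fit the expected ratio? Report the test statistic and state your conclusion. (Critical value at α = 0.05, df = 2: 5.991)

0.049; consistent

Under the 9:3:4 hypothesis (Σ ratio = 16, N = 584):
  agouti: 584 × 9/16 = 328.5
  black: 584 × 3/16 = 109.5
  albino: 584 × 4/16 = 146
χ² = Σ (O − E)² / E
  agouti: (328 − 328.5)² / 328.5 = 0.0008
  black: (108 − 109.5)² / 109.5 = 0.0205
  albino: (148 − 146)² / 146 = 0.0274
χ² = 0.0008 + 0.0205 + 0.0274 = 0.0487 ≈ 0.049
Degrees of freedom = 3 − 1 = 2; critical value at α = 0.05 is 5.991.
Since 0.049 < 5.991, we fail to reject the null hypothesis — the data are consistent with the 9:3:4 ratio.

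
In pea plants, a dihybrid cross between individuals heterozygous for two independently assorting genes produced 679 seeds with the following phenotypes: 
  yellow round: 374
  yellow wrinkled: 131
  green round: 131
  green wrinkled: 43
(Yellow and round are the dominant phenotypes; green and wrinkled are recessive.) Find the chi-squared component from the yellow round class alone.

A dihybrid F₂ with independent assortment and complete dominance at both loci gives a 9:3:3:1 phenotypic ratio.
Total ratio parts = 16. Expected numbers out of 679:
  yellow round: 679 × 9/16 = 381.9375
  yellow wrinkled: 679 × 3/16 = 127.3125
  green round: 679 × 3/16 = 127.3125
  green wrinkled: 679 × 1/16 = 42.4375
Contribution of yellow round: (374 − 381.9375)² / 381.9375 = 0.1650

0.165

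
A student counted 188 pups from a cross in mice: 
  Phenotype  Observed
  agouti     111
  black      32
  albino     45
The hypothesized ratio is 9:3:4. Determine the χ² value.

0.645

The 9:3:4 ratio has 16 parts, so with N = 188 the expected counts are:
  agouti: 188 × 9/16 = 105.75
  black: 188 × 3/16 = 35.25
  albino: 188 × 4/16 = 47
χ² = Σ (O − E)² / E
  agouti: (111 − 105.75)² / 105.75 = 0.2606
  black: (32 − 35.25)² / 35.25 = 0.2996
  albino: (45 − 47)² / 47 = 0.0851
χ² = 0.2606 + 0.2996 + 0.0851 = 0.6453 ≈ 0.645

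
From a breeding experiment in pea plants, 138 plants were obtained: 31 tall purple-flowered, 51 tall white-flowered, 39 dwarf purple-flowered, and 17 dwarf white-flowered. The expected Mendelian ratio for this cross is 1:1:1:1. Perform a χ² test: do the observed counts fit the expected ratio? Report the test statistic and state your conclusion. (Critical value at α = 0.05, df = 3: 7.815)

17.710; not consistent

Total ratio parts = 4. Expected numbers out of 138:
  tall purple-flowered: 138 × 1/4 = 34.5
  tall white-flowered: 138 × 1/4 = 34.5
  dwarf purple-flowered: 138 × 1/4 = 34.5
  dwarf white-flowered: 138 × 1/4 = 34.5
χ² = Σ (O − E)² / E
  tall purple-flowered: (31 − 34.5)² / 34.5 = 0.3551
  tall white-flowered: (51 − 34.5)² / 34.5 = 7.8913
  dwarf purple-flowered: (39 − 34.5)² / 34.5 = 0.5870
  dwarf white-flowered: (17 − 34.5)² / 34.5 = 8.8768
χ² = 0.3551 + 7.8913 + 0.5870 + 8.8768 = 17.7102 ≈ 17.710
Degrees of freedom = 4 − 1 = 3; critical value at α = 0.05 is 7.815.
Since 17.710 > 7.815, we reject the null hypothesis — the data do not fit the 1:1:1:1 ratio.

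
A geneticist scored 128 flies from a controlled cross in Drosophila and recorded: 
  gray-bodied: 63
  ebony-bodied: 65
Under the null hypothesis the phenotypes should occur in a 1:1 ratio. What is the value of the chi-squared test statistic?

Total ratio parts = 2. Expected numbers out of 128:
  gray-bodied: 128 × 1/2 = 64
  ebony-bodied: 128 × 1/2 = 64
χ² = Σ (O − E)² / E
  gray-bodied: (63 − 64)² / 64 = 0.0156
  ebony-bodied: (65 − 64)² / 64 = 0.0156
χ² = 0.0156 + 0.0156 = 0.0312 ≈ 0.031

0.031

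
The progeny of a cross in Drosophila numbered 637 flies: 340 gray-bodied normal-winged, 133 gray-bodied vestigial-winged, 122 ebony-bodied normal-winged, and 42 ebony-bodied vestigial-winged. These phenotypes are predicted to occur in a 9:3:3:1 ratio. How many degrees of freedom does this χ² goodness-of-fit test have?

3

A goodness-of-fit test with 4 phenotype classes has df = 4 − 1 = 3.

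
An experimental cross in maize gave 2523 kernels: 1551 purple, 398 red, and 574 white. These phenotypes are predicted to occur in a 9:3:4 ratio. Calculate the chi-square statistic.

29.259

Total ratio parts = 16. Expected numbers out of 2523:
  purple: 2523 × 9/16 = 1419.1875
  red: 2523 × 3/16 = 473.0625
  white: 2523 × 4/16 = 630.75
χ² = Σ (O − E)² / E
  purple: (1551 − 1419.1875)² / 1419.1875 = 12.2426
  red: (398 − 473.0625)² / 473.0625 = 11.9104
  white: (574 − 630.75)² / 630.75 = 5.1059
χ² = 12.2426 + 11.9104 + 5.1059 = 29.2589 ≈ 29.259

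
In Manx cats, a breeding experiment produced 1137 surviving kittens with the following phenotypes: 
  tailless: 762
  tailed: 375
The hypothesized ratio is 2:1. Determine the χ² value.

0.063

Expected counts for N = 1137 under a 2:1 ratio (total parts = 3):
  tailless: 1137 × 2/3 = 758
  tailed: 1137 × 1/3 = 379
χ² = Σ (O − E)² / E
  tailless: (762 − 758)² / 758 = 0.0211
  tailed: (375 − 379)² / 379 = 0.0422
χ² = 0.0211 + 0.0422 = 0.0633 ≈ 0.063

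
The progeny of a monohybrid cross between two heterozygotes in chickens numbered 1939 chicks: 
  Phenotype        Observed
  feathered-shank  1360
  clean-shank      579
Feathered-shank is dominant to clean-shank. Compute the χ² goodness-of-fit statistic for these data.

24.433

For a monohybrid cross between heterozygotes with complete dominance, the expected phenotypic ratio is 3:1.
Under the 3:1 hypothesis (Σ ratio = 4, N = 1939):
  feathered-shank: 1939 × 3/4 = 1454.25
  clean-shank: 1939 × 1/4 = 484.75
χ² = Σ (O − E)² / E
  feathered-shank: (1360 − 1454.25)² / 1454.25 = 6.1083
  clean-shank: (579 − 484.75)² / 484.75 = 18.3250
χ² = 6.1083 + 18.3250 = 24.4333 ≈ 24.433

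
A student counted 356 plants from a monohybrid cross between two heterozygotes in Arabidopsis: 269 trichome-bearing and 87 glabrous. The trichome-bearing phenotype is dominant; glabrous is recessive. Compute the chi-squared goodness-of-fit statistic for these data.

0.060

For a monohybrid cross between heterozygotes with complete dominance, the expected phenotypic ratio is 3:1.
Total ratio parts = 4. Expected numbers out of 356:
  trichome-bearing: 356 × 3/4 = 267
  glabrous: 356 × 1/4 = 89
χ² = Σ (O − E)² / E
  trichome-bearing: (269 − 267)² / 267 = 0.0150
  glabrous: (87 − 89)² / 89 = 0.0449
χ² = 0.0150 + 0.0449 = 0.0599 ≈ 0.060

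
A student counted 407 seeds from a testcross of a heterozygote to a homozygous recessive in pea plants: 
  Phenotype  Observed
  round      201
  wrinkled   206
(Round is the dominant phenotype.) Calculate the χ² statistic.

A testcross of a heterozygote (Aa × aa) gives a 1:1 phenotypic ratio.
Under the 1:1 hypothesis (Σ ratio = 2, N = 407):
  round: 407 × 1/2 = 203.5
  wrinkled: 407 × 1/2 = 203.5
χ² = Σ (O − E)² / E
  round: (201 − 203.5)² / 203.5 = 0.0307
  wrinkled: (206 − 203.5)² / 203.5 = 0.0307
χ² = 0.0307 + 0.0307 = 0.0614 ≈ 0.061

0.061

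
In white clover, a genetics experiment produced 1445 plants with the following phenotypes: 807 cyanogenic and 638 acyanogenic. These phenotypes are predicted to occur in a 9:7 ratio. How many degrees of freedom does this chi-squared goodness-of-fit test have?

A goodness-of-fit test with 2 phenotype classes has df = 2 − 1 = 1.

1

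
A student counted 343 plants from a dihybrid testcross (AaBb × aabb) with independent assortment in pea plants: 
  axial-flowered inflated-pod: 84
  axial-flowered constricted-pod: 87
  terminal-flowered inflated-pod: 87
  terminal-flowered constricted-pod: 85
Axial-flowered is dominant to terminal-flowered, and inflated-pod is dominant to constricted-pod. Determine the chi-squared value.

0.079

A dihybrid testcross with independent assortment gives a 1:1:1:1 ratio.
Under the 1:1:1:1 hypothesis (Σ ratio = 4, N = 343):
  axial-flowered inflated-pod: 343 × 1/4 = 85.75
  axial-flowered constricted-pod: 343 × 1/4 = 85.75
  terminal-flowered inflated-pod: 343 × 1/4 = 85.75
  terminal-flowered constricted-pod: 343 × 1/4 = 85.75
χ² = Σ (O − E)² / E
  axial-flowered inflated-pod: (84 − 85.75)² / 85.75 = 0.0357
  axial-flowered constricted-pod: (87 − 85.75)² / 85.75 = 0.0182
  terminal-flowered inflated-pod: (87 − 85.75)² / 85.75 = 0.0182
  terminal-flowered constricted-pod: (85 − 85.75)² / 85.75 = 0.0066
χ² = 0.0357 + 0.0182 + 0.0182 + 0.0066 = 0.0787 ≈ 0.079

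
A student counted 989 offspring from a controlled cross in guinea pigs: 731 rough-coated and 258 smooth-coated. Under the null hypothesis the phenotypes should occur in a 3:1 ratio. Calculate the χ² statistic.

0.623

Total ratio parts = 4. Expected numbers out of 989:
  rough-coated: 989 × 3/4 = 741.75
  smooth-coated: 989 × 1/4 = 247.25
χ² = Σ (O − E)² / E
  rough-coated: (731 − 741.75)² / 741.75 = 0.1558
  smooth-coated: (258 − 247.25)² / 247.25 = 0.4674
χ² = 0.1558 + 0.4674 = 0.6232 ≈ 0.623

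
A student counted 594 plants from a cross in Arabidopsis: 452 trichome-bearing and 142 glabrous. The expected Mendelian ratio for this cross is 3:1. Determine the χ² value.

The 3:1 ratio has 4 parts, so with N = 594 the expected counts are:
  trichome-bearing: 594 × 3/4 = 445.5
  glabrous: 594 × 1/4 = 148.5
χ² = Σ (O − E)² / E
  trichome-bearing: (452 − 445.5)² / 445.5 = 0.0948
  glabrous: (142 − 148.5)² / 148.5 = 0.2845
χ² = 0.0948 + 0.2845 = 0.3793 ≈ 0.379

0.379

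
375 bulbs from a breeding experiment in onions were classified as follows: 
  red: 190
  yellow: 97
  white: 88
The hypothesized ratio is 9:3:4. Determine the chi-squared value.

12.560

Expected counts for N = 375 under a 9:3:4 ratio (total parts = 16):
  red: 375 × 9/16 = 210.9375
  yellow: 375 × 3/16 = 70.3125
  white: 375 × 4/16 = 93.75
χ² = Σ (O − E)² / E
  red: (190 − 210.9375)² / 210.9375 = 2.0782
  yellow: (97 − 70.3125)² / 70.3125 = 10.1294
  white: (88 − 93.75)² / 93.75 = 0.3527
χ² = 2.0782 + 10.1294 + 0.3527 = 12.5603 ≈ 12.560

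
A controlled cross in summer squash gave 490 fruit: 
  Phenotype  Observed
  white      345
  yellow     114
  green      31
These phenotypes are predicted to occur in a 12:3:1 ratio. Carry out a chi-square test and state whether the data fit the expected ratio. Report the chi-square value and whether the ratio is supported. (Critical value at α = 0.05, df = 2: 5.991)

6.710; not consistent

Under the 12:3:1 hypothesis (Σ ratio = 16, N = 490):
  white: 490 × 12/16 = 367.5
  yellow: 490 × 3/16 = 91.875
  green: 490 × 1/16 = 30.625
χ² = Σ (O − E)² / E
  white: (345 − 367.5)² / 367.5 = 1.3776
  yellow: (114 − 91.875)² / 91.875 = 5.3281
  green: (31 − 30.625)² / 30.625 = 0.0046
χ² = 1.3776 + 5.3281 + 0.0046 = 6.7103 ≈ 6.710
Degrees of freedom = 3 − 1 = 2; critical value at α = 0.05 is 5.991.
Since 6.710 > 5.991, we reject the null hypothesis — the data do not fit the 12:3:1 ratio.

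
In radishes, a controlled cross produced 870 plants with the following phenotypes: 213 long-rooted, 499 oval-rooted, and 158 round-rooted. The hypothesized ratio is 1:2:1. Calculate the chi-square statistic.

25.786

Under the 1:2:1 hypothesis (Σ ratio = 4, N = 870):
  long-rooted: 870 × 1/4 = 217.5
  oval-rooted: 870 × 2/4 = 435
  round-rooted: 870 × 1/4 = 217.5
χ² = Σ (O − E)² / E
  long-rooted: (213 − 217.5)² / 217.5 = 0.0931
  oval-rooted: (499 − 435)² / 435 = 9.4161
  round-rooted: (158 − 217.5)² / 217.5 = 16.2770
χ² = 0.0931 + 9.4161 + 16.2770 = 25.7862 ≈ 25.786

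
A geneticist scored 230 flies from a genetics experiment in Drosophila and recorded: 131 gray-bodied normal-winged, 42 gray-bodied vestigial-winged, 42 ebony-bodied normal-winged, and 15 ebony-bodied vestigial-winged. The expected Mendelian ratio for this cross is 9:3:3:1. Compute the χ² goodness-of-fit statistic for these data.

0.106

Total ratio parts = 16. Expected numbers out of 230:
  gray-bodied normal-winged: 230 × 9/16 = 129.375
  gray-bodied vestigial-winged: 230 × 3/16 = 43.125
  ebony-bodied normal-winged: 230 × 3/16 = 43.125
  ebony-bodied vestigial-winged: 230 × 1/16 = 14.375
χ² = Σ (O − E)² / E
  gray-bodied normal-winged: (131 − 129.375)² / 129.375 = 0.0204
  gray-bodied vestigial-winged: (42 − 43.125)² / 43.125 = 0.0293
  ebony-bodied normal-winged: (42 − 43.125)² / 43.125 = 0.0293
  ebony-bodied vestigial-winged: (15 − 14.375)² / 14.375 = 0.0272
χ² = 0.0204 + 0.0293 + 0.0293 + 0.0272 = 0.1062 ≈ 0.106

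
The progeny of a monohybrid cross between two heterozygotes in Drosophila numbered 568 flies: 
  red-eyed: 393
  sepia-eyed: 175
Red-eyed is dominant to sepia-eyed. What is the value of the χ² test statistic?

For a monohybrid cross between heterozygotes with complete dominance, the expected phenotypic ratio is 3:1.
Under the 3:1 hypothesis (Σ ratio = 4, N = 568):
  red-eyed: 568 × 3/4 = 426
  sepia-eyed: 568 × 1/4 = 142
χ² = Σ (O − E)² / E
  red-eyed: (393 − 426)² / 426 = 2.5563
  sepia-eyed: (175 − 142)² / 142 = 7.6690
χ² = 2.5563 + 7.6690 = 10.2253 ≈ 10.225

10.225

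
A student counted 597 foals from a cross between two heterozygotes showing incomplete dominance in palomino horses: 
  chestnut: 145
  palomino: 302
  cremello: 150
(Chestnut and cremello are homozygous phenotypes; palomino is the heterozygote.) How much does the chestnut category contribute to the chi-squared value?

0.121

With incomplete dominance, a heterozygote × heterozygote cross gives a 1:2:1 phenotypic ratio.
Under the 1:2:1 hypothesis (Σ ratio = 4, N = 597):
  chestnut: 597 × 1/4 = 149.25
  palomino: 597 × 2/4 = 298.5
  cremello: 597 × 1/4 = 149.25
Contribution of chestnut: (145 − 149.25)² / 149.25 = 0.1210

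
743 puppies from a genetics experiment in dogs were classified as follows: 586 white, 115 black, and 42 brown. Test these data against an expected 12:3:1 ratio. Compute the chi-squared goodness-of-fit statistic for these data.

Expected counts for N = 743 under a 12:3:1 ratio (total parts = 16):
  white: 743 × 12/16 = 557.25
  black: 743 × 3/16 = 139.3125
  brown: 743 × 1/16 = 46.4375
χ² = Σ (O − E)² / E
  white: (586 − 557.25)² / 557.25 = 1.4833
  black: (115 − 139.3125)² / 139.3125 = 4.2430
  brown: (42 − 46.4375)² / 46.4375 = 0.4240
χ² = 1.4833 + 4.2430 + 0.4240 = 6.1503 ≈ 6.150

6.150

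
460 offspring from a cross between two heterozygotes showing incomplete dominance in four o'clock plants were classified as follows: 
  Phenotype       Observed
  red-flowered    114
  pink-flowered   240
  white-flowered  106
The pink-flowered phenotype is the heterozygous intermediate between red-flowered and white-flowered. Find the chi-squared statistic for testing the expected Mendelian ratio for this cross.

1.148

With incomplete dominance, a heterozygote × heterozygote cross gives a 1:2:1 phenotypic ratio.
Under the 1:2:1 hypothesis (Σ ratio = 4, N = 460):
  red-flowered: 460 × 1/4 = 115
  pink-flowered: 460 × 2/4 = 230
  white-flowered: 460 × 1/4 = 115
χ² = Σ (O − E)² / E
  red-flowered: (114 − 115)² / 115 = 0.0087
  pink-flowered: (240 − 230)² / 230 = 0.4348
  white-flowered: (106 − 115)² / 115 = 0.7043
χ² = 0.0087 + 0.4348 + 0.7043 = 1.1478 ≈ 1.148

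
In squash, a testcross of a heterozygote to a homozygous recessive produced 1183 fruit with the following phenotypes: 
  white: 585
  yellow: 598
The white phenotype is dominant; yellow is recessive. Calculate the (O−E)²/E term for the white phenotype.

0.071

A testcross of a heterozygote (Aa × aa) gives a 1:1 phenotypic ratio.
Expected counts for N = 1183 under a 1:1 ratio (total parts = 2):
  white: 1183 × 1/2 = 591.5
  yellow: 1183 × 1/2 = 591.5
Contribution of white: (585 − 591.5)² / 591.5 = 0.0714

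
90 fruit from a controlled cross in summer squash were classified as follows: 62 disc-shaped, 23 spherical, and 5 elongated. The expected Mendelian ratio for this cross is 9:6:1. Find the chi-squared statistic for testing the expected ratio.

6.049

Under the 9:6:1 hypothesis (Σ ratio = 16, N = 90):
  disc-shaped: 90 × 9/16 = 50.625
  spherical: 90 × 6/16 = 33.75
  elongated: 90 × 1/16 = 5.625
χ² = Σ (O − E)² / E
  disc-shaped: (62 − 50.625)² / 50.625 = 2.5559
  spherical: (23 − 33.75)² / 33.75 = 3.4241
  elongated: (5 − 5.625)² / 5.625 = 0.0694
χ² = 2.5559 + 3.4241 + 0.0694 = 6.0494 ≈ 6.049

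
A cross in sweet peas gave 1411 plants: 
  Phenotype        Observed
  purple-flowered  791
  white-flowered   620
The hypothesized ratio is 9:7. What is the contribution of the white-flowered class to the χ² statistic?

0.012

Expected counts for N = 1411 under a 9:7 ratio (total parts = 16):
  purple-flowered: 1411 × 9/16 = 793.6875
  white-flowered: 1411 × 7/16 = 617.3125
Contribution of white-flowered: (620 − 617.3125)² / 617.3125 = 0.0117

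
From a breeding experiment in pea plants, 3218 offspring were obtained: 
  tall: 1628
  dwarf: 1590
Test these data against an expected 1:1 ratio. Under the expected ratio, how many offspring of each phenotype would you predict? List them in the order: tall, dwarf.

Total ratio parts = 2. Expected numbers out of 3218:
  tall: 3218 × 1/2 = 1609
  dwarf: 3218 × 1/2 = 1609

1609, 1609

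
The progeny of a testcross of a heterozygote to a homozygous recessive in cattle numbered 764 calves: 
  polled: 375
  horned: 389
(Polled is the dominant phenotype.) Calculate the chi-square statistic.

A testcross of a heterozygote (Aa × aa) gives a 1:1 phenotypic ratio.
The 1:1 ratio has 2 parts, so with N = 764 the expected counts are:
  polled: 764 × 1/2 = 382
  horned: 764 × 1/2 = 382
χ² = Σ (O − E)² / E
  polled: (375 − 382)² / 382 = 0.1283
  horned: (389 − 382)² / 382 = 0.1283
χ² = 0.1283 + 0.1283 = 0.2566 ≈ 0.257

0.257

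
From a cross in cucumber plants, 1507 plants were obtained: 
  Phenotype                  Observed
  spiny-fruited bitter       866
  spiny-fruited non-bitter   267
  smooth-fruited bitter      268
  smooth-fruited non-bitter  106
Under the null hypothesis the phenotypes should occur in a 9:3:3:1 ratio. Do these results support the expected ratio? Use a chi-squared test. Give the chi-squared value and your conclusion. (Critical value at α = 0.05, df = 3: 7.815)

The 9:3:3:1 ratio has 16 parts, so with N = 1507 the expected counts are:
  spiny-fruited bitter: 1507 × 9/16 = 847.6875
  spiny-fruited non-bitter: 1507 × 3/16 = 282.5625
  smooth-fruited bitter: 1507 × 3/16 = 282.5625
  smooth-fruited non-bitter: 1507 × 1/16 = 94.1875
χ² = Σ (O − E)² / E
  spiny-fruited bitter: (866 − 847.6875)² / 847.6875 = 0.3956
  spiny-fruited non-bitter: (267 − 282.5625)² / 282.5625 = 0.8571
  smooth-fruited bitter: (268 − 282.5625)² / 282.5625 = 0.7505
  smooth-fruited non-bitter: (106 − 94.1875)² / 94.1875 = 1.4815
χ² = 0.3956 + 0.8571 + 0.7505 + 1.4815 = 3.4847 ≈ 3.485
Degrees of freedom = 4 − 1 = 3; critical value at α = 0.05 is 7.815.
Since 3.485 < 7.815, we fail to reject the null hypothesis — the data are consistent with the 9:3:3:1 ratio.

3.485; consistent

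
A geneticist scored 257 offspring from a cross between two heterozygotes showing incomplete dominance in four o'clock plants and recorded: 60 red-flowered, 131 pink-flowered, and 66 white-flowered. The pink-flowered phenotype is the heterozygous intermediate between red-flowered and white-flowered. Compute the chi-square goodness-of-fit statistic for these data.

0.377

With incomplete dominance, a heterozygote × heterozygote cross gives a 1:2:1 phenotypic ratio.
Expected counts for N = 257 under a 1:2:1 ratio (total parts = 4):
  red-flowered: 257 × 1/4 = 64.25
  pink-flowered: 257 × 2/4 = 128.5
  white-flowered: 257 × 1/4 = 64.25
χ² = Σ (O − E)² / E
  red-flowered: (60 − 64.25)² / 64.25 = 0.2811
  pink-flowered: (131 − 128.5)² / 128.5 = 0.0486
  white-flowered: (66 − 64.25)² / 64.25 = 0.0477
χ² = 0.2811 + 0.0486 + 0.0477 = 0.3774 ≈ 0.377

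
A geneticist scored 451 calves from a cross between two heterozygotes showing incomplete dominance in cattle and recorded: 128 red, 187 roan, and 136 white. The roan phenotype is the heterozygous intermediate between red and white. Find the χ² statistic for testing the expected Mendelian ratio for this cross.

13.430

With incomplete dominance, a heterozygote × heterozygote cross gives a 1:2:1 phenotypic ratio.
Under the 1:2:1 hypothesis (Σ ratio = 4, N = 451):
  red: 451 × 1/4 = 112.75
  roan: 451 × 2/4 = 225.5
  white: 451 × 1/4 = 112.75
χ² = Σ (O − E)² / E
  red: (128 − 112.75)² / 112.75 = 2.0626
  roan: (187 − 225.5)² / 225.5 = 6.5732
  white: (136 − 112.75)² / 112.75 = 4.7943
χ² = 2.0626 + 6.5732 + 4.7943 = 13.4301 ≈ 13.430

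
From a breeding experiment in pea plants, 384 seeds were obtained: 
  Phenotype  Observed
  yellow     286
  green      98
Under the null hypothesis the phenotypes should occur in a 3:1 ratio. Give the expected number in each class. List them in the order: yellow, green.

288, 96

Expected counts for N = 384 under a 3:1 ratio (total parts = 4):
  yellow: 384 × 3/4 = 288
  green: 384 × 1/4 = 96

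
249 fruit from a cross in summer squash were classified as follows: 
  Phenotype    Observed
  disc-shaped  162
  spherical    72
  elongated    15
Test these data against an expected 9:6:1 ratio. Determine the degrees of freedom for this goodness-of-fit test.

A goodness-of-fit test with 3 phenotype classes has df = 3 − 1 = 2.

2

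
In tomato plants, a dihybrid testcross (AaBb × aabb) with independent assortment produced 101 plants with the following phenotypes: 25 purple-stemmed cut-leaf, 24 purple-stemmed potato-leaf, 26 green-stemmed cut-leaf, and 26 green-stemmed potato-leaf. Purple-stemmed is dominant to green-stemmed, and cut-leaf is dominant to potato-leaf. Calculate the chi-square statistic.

0.109

A dihybrid testcross with independent assortment gives a 1:1:1:1 ratio.
The 1:1:1:1 ratio has 4 parts, so with N = 101 the expected counts are:
  purple-stemmed cut-leaf: 101 × 1/4 = 25.25
  purple-stemmed potato-leaf: 101 × 1/4 = 25.25
  green-stemmed cut-leaf: 101 × 1/4 = 25.25
  green-stemmed potato-leaf: 101 × 1/4 = 25.25
χ² = Σ (O − E)² / E
  purple-stemmed cut-leaf: (25 − 25.25)² / 25.25 = 0.0025
  purple-stemmed potato-leaf: (24 − 25.25)² / 25.25 = 0.0619
  green-stemmed cut-leaf: (26 − 25.25)² / 25.25 = 0.0223
  green-stemmed potato-leaf: (26 − 25.25)² / 25.25 = 0.0223
χ² = 0.0025 + 0.0619 + 0.0223 + 0.0223 = 0.109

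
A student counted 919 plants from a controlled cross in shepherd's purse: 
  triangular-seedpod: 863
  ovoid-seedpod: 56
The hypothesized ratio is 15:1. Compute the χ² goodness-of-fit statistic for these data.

Expected counts for N = 919 under a 15:1 ratio (total parts = 16):
  triangular-seedpod: 919 × 15/16 = 861.5625
  ovoid-seedpod: 919 × 1/16 = 57.4375
χ² = Σ (O − E)² / E
  triangular-seedpod: (863 − 861.5625)² / 861.5625 = 0.0024
  ovoid-seedpod: (56 − 57.4375)² / 57.4375 = 0.0360
χ² = 0.0024 + 0.0360 = 0.0384 ≈ 0.038

0.038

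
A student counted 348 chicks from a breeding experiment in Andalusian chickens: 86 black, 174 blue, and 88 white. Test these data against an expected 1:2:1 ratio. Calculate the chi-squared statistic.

0.023

Under the 1:2:1 hypothesis (Σ ratio = 4, N = 348):
  black: 348 × 1/4 = 87
  blue: 348 × 2/4 = 174
  white: 348 × 1/4 = 87
χ² = Σ (O − E)² / E
  black: (86 − 87)² / 87 = 0.0115
  blue: (174 − 174)² / 174 = 0.0000
  white: (88 − 87)² / 87 = 0.0115
χ² = 0.0115 + 0.0000 + 0.0115 = 0.023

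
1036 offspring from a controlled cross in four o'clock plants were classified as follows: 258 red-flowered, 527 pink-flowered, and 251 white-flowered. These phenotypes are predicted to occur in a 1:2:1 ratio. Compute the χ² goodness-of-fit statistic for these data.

0.407

The 1:2:1 ratio has 4 parts, so with N = 1036 the expected counts are:
  red-flowered: 1036 × 1/4 = 259
  pink-flowered: 1036 × 2/4 = 518
  white-flowered: 1036 × 1/4 = 259
χ² = Σ (O − E)² / E
  red-flowered: (258 − 259)² / 259 = 0.0039
  pink-flowered: (527 − 518)² / 518 = 0.1564
  white-flowered: (251 − 259)² / 259 = 0.2471
χ² = 0.0039 + 0.1564 + 0.2471 = 0.4074 ≈ 0.407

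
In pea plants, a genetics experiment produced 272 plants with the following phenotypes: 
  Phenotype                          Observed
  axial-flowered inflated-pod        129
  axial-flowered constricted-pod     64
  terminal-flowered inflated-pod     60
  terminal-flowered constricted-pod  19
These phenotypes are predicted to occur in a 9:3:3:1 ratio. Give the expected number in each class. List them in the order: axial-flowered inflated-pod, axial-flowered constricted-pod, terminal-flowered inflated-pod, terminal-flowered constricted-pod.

153, 51, 51, 17

Total ratio parts = 16. Expected numbers out of 272:
  axial-flowered inflated-pod: 272 × 9/16 = 153
  axial-flowered constricted-pod: 272 × 3/16 = 51
  terminal-flowered inflated-pod: 272 × 3/16 = 51
  terminal-flowered constricted-pod: 272 × 1/16 = 17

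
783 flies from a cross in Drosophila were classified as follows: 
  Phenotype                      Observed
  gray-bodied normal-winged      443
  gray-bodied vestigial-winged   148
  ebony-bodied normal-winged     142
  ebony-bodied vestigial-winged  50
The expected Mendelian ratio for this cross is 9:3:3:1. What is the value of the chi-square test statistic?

Under the 9:3:3:1 hypothesis (Σ ratio = 16, N = 783):
  gray-bodied normal-winged: 783 × 9/16 = 440.4375
  gray-bodied vestigial-winged: 783 × 3/16 = 146.8125
  ebony-bodied normal-winged: 783 × 3/16 = 146.8125
  ebony-bodied vestigial-winged: 783 × 1/16 = 48.9375
χ² = Σ (O − E)² / E
  gray-bodied normal-winged: (443 − 440.4375)² / 440.4375 = 0.0149
  gray-bodied vestigial-winged: (148 − 146.8125)² / 146.8125 = 0.0096
  ebony-bodied normal-winged: (142 − 146.8125)² / 146.8125 = 0.1578
  ebony-bodied vestigial-winged: (50 − 48.9375)² / 48.9375 = 0.0231
χ² = 0.0149 + 0.0096 + 0.1578 + 0.0231 = 0.2054 ≈ 0.205

0.205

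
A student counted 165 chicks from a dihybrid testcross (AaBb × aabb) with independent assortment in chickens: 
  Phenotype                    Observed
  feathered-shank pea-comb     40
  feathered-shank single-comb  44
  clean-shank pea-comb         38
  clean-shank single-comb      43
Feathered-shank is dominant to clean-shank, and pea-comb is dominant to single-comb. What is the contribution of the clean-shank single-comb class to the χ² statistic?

0.074

A dihybrid testcross with independent assortment gives a 1:1:1:1 ratio.
Under the 1:1:1:1 hypothesis (Σ ratio = 4, N = 165):
  feathered-shank pea-comb: 165 × 1/4 = 41.25
  feathered-shank single-comb: 165 × 1/4 = 41.25
  clean-shank pea-comb: 165 × 1/4 = 41.25
  clean-shank single-comb: 165 × 1/4 = 41.25
Contribution of clean-shank single-comb: (43 − 41.25)² / 41.25 = 0.0742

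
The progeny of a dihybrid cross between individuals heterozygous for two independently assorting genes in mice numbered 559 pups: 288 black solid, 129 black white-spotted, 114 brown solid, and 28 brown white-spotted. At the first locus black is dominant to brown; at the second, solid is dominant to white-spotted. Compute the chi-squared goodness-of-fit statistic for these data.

A dihybrid F₂ with independent assortment and complete dominance at both loci gives a 9:3:3:1 phenotypic ratio.
Under the 9:3:3:1 hypothesis (Σ ratio = 16, N = 559):
  black solid: 559 × 9/16 = 314.4375
  black white-spotted: 559 × 3/16 = 104.8125
  brown solid: 559 × 3/16 = 104.8125
  brown white-spotted: 559 × 1/16 = 34.9375
χ² = Σ (O − E)² / E
  black solid: (288 − 314.4375)² / 314.4375 = 2.2228
  black white-spotted: (129 − 104.8125)² / 104.8125 = 5.5817
  brown solid: (114 − 104.8125)² / 104.8125 = 0.8053
  brown white-spotted: (28 − 34.9375)² / 34.9375 = 1.3776
χ² = 2.2228 + 5.5817 + 0.8053 + 1.3776 = 9.9874 ≈ 9.987

9.987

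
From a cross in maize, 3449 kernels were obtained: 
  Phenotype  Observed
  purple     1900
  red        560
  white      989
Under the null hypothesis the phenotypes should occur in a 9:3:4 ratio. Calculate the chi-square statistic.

Under the 9:3:4 hypothesis (Σ ratio = 16, N = 3449):
  purple: 3449 × 9/16 = 1940.0625
  red: 3449 × 3/16 = 646.6875
  white: 3449 × 4/16 = 862.25
χ² = Σ (O − E)² / E
  purple: (1900 − 1940.0625)² / 1940.0625 = 0.8273
  red: (560 − 646.6875)² / 646.6875 = 11.6203
  white: (989 − 862.25)² / 862.25 = 18.6321
χ² = 0.8273 + 11.6203 + 18.6321 = 31.0797 ≈ 31.080

31.080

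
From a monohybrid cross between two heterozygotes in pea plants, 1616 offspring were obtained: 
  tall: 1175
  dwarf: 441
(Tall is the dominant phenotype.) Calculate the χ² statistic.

For a monohybrid cross between heterozygotes with complete dominance, the expected phenotypic ratio is 3:1.
Expected counts for N = 1616 under a 3:1 ratio (total parts = 4):
  tall: 1616 × 3/4 = 1212
  dwarf: 1616 × 1/4 = 404
χ² = Σ (O − E)² / E
  tall: (1175 − 1212)² / 1212 = 1.1295
  dwarf: (441 − 404)² / 404 = 3.3886
χ² = 1.1295 + 3.3886 = 4.5181 ≈ 4.518

4.518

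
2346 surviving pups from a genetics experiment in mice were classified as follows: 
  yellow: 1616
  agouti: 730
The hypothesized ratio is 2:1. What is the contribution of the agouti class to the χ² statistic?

Under the 2:1 hypothesis (Σ ratio = 3, N = 2346):
  yellow: 2346 × 2/3 = 1564
  agouti: 2346 × 1/3 = 782
Contribution of agouti: (730 − 782)² / 782 = 3.4578

3.458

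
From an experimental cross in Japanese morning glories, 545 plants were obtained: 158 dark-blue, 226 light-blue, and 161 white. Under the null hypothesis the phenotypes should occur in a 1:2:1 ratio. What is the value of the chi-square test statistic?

15.903

Expected counts for N = 545 under a 1:2:1 ratio (total parts = 4):
  dark-blue: 545 × 1/4 = 136.25
  light-blue: 545 × 2/4 = 272.5
  white: 545 × 1/4 = 136.25
χ² = Σ (O − E)² / E
  dark-blue: (158 − 136.25)² / 136.25 = 3.4720
  light-blue: (226 − 272.5)² / 272.5 = 7.9349
  white: (161 − 136.25)² / 136.25 = 4.4959
χ² = 3.4720 + 7.9349 + 4.4959 = 15.9028 ≈ 15.903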